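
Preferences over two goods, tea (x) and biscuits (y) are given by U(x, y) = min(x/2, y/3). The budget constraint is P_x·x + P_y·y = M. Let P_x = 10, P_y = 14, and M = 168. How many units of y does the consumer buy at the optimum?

Leontief preferences: the optimum is at the kink where x/2 = y/3, i.e. y = (3/2)·x.
Budget: P_x·x + P_y·(3/2)·x = M, so (2·P_x + 3·P_y)·x = 2·M.
Demand: x*(P_x,P_y,M) = 2·M/(2·P_x + 3·P_y), y* = 3·M/(2·P_x + 3·P_y).
Here 2·10 + 3·14 = 62, giving y* = 8.129.

y* = 8.129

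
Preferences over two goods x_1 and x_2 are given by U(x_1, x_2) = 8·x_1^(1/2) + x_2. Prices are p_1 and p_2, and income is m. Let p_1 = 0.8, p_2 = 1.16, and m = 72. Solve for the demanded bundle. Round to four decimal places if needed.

Set MRS = p_1/p_2: 4·x_1^(−1/2) = p_1/p_2.
Thus x_1* = (4·p_2/p_1)² — independent of m — with the rest of income spent on x_2.
Plugging in: x_1* = (4·1.16/0.8)² = 33.64, x_2* = 38.869.

x_1* = 33.64, x_2* = 38.869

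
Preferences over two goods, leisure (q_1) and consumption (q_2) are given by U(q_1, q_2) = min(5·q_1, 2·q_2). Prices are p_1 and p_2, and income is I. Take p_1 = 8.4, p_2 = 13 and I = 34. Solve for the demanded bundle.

q_1* = 0.8313, q_2* = 2.0782

Leontief preferences: the optimum is at the kink where q_1/2 = q_2/5, i.e. q_2 = (5/2)·q_1.
Budget: p_1·q_1 + p_2·(5/2)·q_1 = I, so (2·p_1 + 5·p_2)·q_1 = 2·I.
Demand: q_1*(p_1,p_2,I) = 2·I/(2·p_1 + 5·p_2), q_2* = 5·I/(2·p_1 + 5·p_2).
Here 2·8.4 + 5·13 = 81.8, giving q_1* = 0.8313 and q_2* = 2.0782.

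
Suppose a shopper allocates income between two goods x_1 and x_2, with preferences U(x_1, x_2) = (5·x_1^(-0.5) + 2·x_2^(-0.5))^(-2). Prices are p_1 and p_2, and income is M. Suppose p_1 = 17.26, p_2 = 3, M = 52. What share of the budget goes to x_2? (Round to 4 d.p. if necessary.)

share on x_2 = 0.2325

From the CES first-order condition, (5/2)·(x_2/x_1)^(1.5) = p_1/p_2.
Hence x_2/x_1 = ((2/5)·p_1/p_2)^(1/(1.5)), i.e. raised to the 2/3 power.
With the ratio pinned down, the budget gives x_1* = M/(p_1 + p_2·(x_2/x_1)) and x_2* = (x_2/x_1)·x_1*.
Numerically x_2/x_1 = 1.743089, so x_1* = 52/(17.26 + 3·1.743089) = 2.3122 and x_2* = 1.743089·2.3122 = 4.0304.
Expenditure on x_2: 3·4.0304 = 12.0912; share = 0.2325.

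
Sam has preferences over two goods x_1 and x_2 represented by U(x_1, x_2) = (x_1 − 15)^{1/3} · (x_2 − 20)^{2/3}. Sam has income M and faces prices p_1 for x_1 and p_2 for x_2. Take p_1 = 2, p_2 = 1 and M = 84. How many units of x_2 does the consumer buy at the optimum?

Let x_1' = x_1−15, x_2' = x_2−20. MRS = (1/2)·x_2'/x_1' = p_1/p_2.
Substituting into the budget: x_1* = 15 + 1/3·(M − 15·p_1 − 20·p_2)/p_1, and x_2* = 20 + 2/3·(…)/p_2.
Discretionary income = 84 − 15·2 − 20·1 = 34; x_2* = 20 + 2/3·34/1 = 42.6667.

x_2* = 42.6667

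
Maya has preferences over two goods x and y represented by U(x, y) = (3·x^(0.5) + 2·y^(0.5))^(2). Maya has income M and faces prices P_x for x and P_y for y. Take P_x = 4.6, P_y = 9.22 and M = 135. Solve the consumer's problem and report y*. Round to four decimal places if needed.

MRS = MU_x/MU_y = (3/2)·(y/x)^(0.5). Set equal to P_x/P_y.
Hence y/x = ((2/3)·P_x/P_y)^(1/(0.5)), i.e. raised to the 2 power.
With the ratio pinned down, the budget gives x* = M/(P_x + P_y·(y/x)) and y* = (y/x)·x*.
Numerically y/x = 0.11063, so x* = 135/(4.6 + 9.22·0.11063) = 24.0213 and y* = 0.11063·24.0213 = 2.6575.

y* = 2.6575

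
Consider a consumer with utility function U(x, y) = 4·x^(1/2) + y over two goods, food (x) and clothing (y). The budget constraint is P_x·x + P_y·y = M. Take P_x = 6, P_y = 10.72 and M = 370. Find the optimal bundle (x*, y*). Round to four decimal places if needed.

Utility is quasi-linear in y; the FOC for x is 2/√x = P_x/P_y.
Solve: √x = 2·P_y/P_x, so x*(P_x,P_y) = (2·P_y/P_x)², and y* = (M − P_x·x*)/P_y.
Plugging in: x* = (2·10.72/6)² = 12.7687, y* = 27.3683.

x* = 12.7687, y* = 27.3683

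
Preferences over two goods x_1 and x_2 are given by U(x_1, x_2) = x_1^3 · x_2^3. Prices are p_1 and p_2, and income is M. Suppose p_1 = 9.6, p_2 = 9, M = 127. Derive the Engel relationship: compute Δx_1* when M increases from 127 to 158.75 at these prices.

The MRS is x_2/x_1. Set MRS = p_1/p_2.
Rearranging, p_2·x_2 = p_1·x_1. Substituting into the budget gives p_1·x_1·(1 + 1) = M.
Demand: x_1*(p_1,p_2,M) = 0.5·M/p_1 and x_2* = 0.5·M/p_2.
At p_1=9.6, p_2=9, M=127: x_1* = 0.5·127/9.6 = 6.6146.
At M' = 158.75: x_1* = 8.2682. Change: 8.2682 − 6.6146 = 1.6536.

Δx_1* = 1.6536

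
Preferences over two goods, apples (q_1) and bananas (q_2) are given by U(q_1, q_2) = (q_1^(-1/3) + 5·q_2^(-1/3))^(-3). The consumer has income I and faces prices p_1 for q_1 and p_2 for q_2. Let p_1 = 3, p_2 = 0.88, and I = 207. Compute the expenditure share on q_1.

share on q_1 = 0.289

MU_q_1 ∝ q_1^(-4/3), MU_q_2 ∝ 5·q_2^(-4/3), so MRS = (1/5)·(q_2/q_1)^(4/3) = p_1/p_2.
Solve for the ratio: q_2/q_1 = [5·p_1/p_2]^(0.75).
Substitute q_2 = (q_2/q_1)·q_1 into the budget: q_1* = I/(p_1 + p_2·(q_2/q_1)).
Numerically q_2/q_1 = 8.388927, so q_1* = 207/(3 + 0.88·8.388927) = 19.9379 and q_2* = 8.388927·19.9379 = 167.2573.
Expenditure on q_1: 3·19.9379 = 59.8136; share = 0.289.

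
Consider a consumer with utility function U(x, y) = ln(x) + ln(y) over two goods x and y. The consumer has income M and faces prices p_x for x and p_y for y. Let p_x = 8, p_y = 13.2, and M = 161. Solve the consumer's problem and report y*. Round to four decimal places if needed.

Tangency: MRS = y/x = p_x/p_y.
So p_y·y = p_x·x; combined with the budget, a share 0.5 of income goes to x.
Demand: x*(p_x,p_y,M) = 0.5·M/p_x and y* = 0.5·M/p_y.
At p_x=8, p_y=13.2, M=161: y* = 0.5·161/13.2 = 6.0985.

y* = 6.0985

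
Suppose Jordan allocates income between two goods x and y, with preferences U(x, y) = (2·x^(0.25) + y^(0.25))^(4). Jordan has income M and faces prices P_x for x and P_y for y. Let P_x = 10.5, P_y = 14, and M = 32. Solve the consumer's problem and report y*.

MRS = MU_x/MU_y = 2·(y/x)^(0.75). Set equal to P_x/P_y.
Solve for the ratio: y/x = [(1/2)·P_x/P_y]^(4/3).
With the ratio pinned down, the budget gives x* = M/(P_x + P_y·(y/x)) and y* = (y/x)·x*.
Numerically y/x = 0.270422, so x* = 32/(10.5 + 14·0.270422) = 2.24 and y* = 0.270422·2.24 = 0.6057.

y* = 0.6057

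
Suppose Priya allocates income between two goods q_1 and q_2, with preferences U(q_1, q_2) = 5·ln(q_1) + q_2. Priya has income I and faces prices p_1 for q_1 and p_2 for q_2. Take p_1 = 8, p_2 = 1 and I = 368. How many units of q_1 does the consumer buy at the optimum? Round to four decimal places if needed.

Set MRS = p_1/p_2: (5/q_1)/1 = p_1/p_2.
So q_1*(p_1,p_2) = 5·p_2/p_1, independent of income; and q_2* = (I − 5·p_2)/p_2.
At the given prices: q_1* = 5·1/8 = 0.625.

q_1* = 0.625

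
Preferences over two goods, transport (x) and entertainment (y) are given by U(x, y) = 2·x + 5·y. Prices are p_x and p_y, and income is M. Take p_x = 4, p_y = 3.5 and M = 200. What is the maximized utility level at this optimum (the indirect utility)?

V = 285.7143

Linear utility — the consumer picks whichever good has higher MU/price: 2/4 = 0.5 vs 5/3.5 = 1.4286.
y gives more utility per dollar, so spend all income on y: y* = M/p_y, x* = 0.
Numerically: x* = 0, y* = 57.1429.
Utility at the optimum: U(0, 57.1429) = 285.7143.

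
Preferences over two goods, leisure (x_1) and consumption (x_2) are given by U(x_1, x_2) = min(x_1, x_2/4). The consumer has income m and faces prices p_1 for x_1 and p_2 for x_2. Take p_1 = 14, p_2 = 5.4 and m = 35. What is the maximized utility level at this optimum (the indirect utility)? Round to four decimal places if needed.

Leontief preferences: the optimum is at the kink where x_1/1 = x_2/4, i.e. x_2 = 4·x_1.
Budget: p_1·x_1 + p_2·4·x_1 = m, so (p_1 + 4·p_2)·x_1 = m.
Demand: x_1*(p_1,p_2,m) = m/(p_1 + 4·p_2), x_2* = 4·m/(p_1 + 4·p_2).
Here 14 + 4·5.4 = 35.6, giving x_1* = 0.9831 and x_2* = 3.9326.
Utility at the optimum: U(0.9831, 3.9326) = 0.9831.

V = 0.9831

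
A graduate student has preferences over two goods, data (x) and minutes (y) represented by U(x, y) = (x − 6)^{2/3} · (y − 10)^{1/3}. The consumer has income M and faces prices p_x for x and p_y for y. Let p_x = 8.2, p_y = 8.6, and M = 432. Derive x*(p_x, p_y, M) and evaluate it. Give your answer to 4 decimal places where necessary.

MRS = 2·(y−10)/(x−6). Tangency with p_x/p_y gives y−10 = (1/2)·(p_x/p_y)·(x−6).
After buying the subsistence bundle (6, 10), a share 2/3 of the remaining income goes to x: x* = 6 + 2/3·(M − 6p_x − 10p_y)/p_x.
Discretionary income = 432 − 6·8.2 − 10·8.6 = 296.8; x* = 6 + 2/3·296.8/8.2 = 30.1301.

x* = 30.1301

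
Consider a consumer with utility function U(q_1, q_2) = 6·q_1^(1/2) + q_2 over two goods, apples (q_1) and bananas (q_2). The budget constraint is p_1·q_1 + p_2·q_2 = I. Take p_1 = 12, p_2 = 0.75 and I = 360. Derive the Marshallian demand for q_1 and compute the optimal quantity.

q_1* = 0.0352

Thus q_1* = (3·p_2/p_1)² — independent of I — with the rest of income spent on q_2.
Plugging in: q_1* = (3·0.75/12)² = 0.0352.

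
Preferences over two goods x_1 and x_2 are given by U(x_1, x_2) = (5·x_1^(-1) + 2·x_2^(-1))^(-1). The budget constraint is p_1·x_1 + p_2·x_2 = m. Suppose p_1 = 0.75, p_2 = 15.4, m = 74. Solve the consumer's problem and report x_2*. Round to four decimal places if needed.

x_2* = 3.5622

MRS = MU_x_1/MU_x_2 = (5/2)·(x_2/x_1)^(2). Set equal to p_1/p_2.
Solve for the ratio: x_2/x_1 = [(2/5)·p_1/p_2]^(0.5).
Substitute x_2 = (x_2/x_1)·x_1 into the budget: x_1* = m/(p_1 + p_2·(x_2/x_1)).
Numerically x_2/x_1 = 0.139573, so x_1* = 74/(0.75 + 15.4·0.139573) = 25.5224 and x_2* = 0.139573·25.5224 = 3.5622.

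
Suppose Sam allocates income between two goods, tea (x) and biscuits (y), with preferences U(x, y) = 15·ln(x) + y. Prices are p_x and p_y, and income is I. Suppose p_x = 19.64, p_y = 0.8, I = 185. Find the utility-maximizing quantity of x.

MU_x = 15/x, MU_y = 1. Tangency: 15/x = p_x/p_y.
So x*(p_x,p_y) = 15·p_y/p_x, independent of income; and y* = (I − 15·p_y)/p_y.
At the given prices: x* = 15·0.8/19.64 = 0.611.

x* = 0.611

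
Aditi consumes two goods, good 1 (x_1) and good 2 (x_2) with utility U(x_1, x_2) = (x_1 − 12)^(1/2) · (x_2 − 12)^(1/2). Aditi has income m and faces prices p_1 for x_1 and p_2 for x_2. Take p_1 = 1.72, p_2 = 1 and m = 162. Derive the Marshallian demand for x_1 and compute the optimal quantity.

x_1* = 49.6047

Let x_1' = x_1−12, x_2' = x_2−12. MRS = x_2'/x_1' = p_1/p_2.
After buying the subsistence bundle (12, 12), a share 0.5 of the remaining income goes to x_1: x_1* = 12 + 0.5·(m − 12p_1 − 12p_2)/p_1.
Discretionary income = 162 − 12·1.72 − 12·1 = 129.36; x_1* = 12 + 0.5·129.36/1.72 = 49.6047.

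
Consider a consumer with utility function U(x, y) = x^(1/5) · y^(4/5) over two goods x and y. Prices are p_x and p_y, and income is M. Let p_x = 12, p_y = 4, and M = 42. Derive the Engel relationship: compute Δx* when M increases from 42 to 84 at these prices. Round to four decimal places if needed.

Tangency: MRS = (1/4)·y/x = p_x/p_y.
So 0.2·p_y·y = 0.8·p_x·x; combined with the budget, a share 0.2 of income goes to x.
Demand: x*(p_x,p_y,M) = 0.2·M/p_x and y* = 0.8·M/p_y.
At p_x=12, p_y=4, M=42: x* = 0.2·42/12 = 0.7.
At M' = 84: x* = 1.4. Change: 1.4 − 0.7 = 0.7.

Δx* = 0.7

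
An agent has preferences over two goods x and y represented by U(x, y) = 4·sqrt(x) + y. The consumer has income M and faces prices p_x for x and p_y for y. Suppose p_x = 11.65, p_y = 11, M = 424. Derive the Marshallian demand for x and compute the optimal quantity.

Set MRS = p_x/p_y: 2·x^(−1/2) = p_x/p_y.
Solve: √x = 2·p_y/p_x, so x*(p_x,p_y) = (2·p_y/p_x)², and y* = (M − p_x·x*)/p_y.
Plugging in: x* = (2·11/11.65)² = 3.5661.

x* = 3.5661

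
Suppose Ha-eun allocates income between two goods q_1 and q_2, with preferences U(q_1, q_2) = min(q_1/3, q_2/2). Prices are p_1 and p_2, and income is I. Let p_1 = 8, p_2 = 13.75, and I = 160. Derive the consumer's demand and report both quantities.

q_1* = 9.3204, q_2* = 6.2136

With perfect complements, no substitution: consume in ratio q_1:q_2 = 3:2.
Budget: p_1·q_1 + p_2·(2/3)·q_1 = I, so (3·p_1 + 2·p_2)·q_1 = 3·I.
Demand: q_1*(p_1,p_2,I) = 3·I/(3·p_1 + 2·p_2), q_2* = 2·I/(3·p_1 + 2·p_2).
Here 3·8 + 2·13.75 = 51.5, giving q_1* = 9.3204 and q_2* = 6.2136.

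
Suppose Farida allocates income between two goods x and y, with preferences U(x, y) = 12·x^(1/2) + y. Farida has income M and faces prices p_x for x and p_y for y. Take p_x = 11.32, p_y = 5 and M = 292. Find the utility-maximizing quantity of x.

Set MRS = p_x/p_y: 6·x^(−1/2) = p_x/p_y.
Thus x* = (6·p_y/p_x)² — independent of M — with the rest of income spent on y.
Plugging in: x* = (6·5/11.32)² = 7.0234.

x* = 7.0234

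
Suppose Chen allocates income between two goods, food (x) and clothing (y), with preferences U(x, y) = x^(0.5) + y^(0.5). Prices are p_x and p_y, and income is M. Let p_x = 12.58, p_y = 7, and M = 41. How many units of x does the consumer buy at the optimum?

From the CES first-order condition, (y/x)^(0.5) = p_x/p_y.
Solve for the ratio: y/x = [p_x/p_y]^(2).
Substitute y = (y/x)·x into the budget: x* = M/(p_x + p_y·(y/x)).
Numerically y/x = 3.229722, so x* = 41/(12.58 + 7·3.229722) = 1.1652.

x* = 1.1652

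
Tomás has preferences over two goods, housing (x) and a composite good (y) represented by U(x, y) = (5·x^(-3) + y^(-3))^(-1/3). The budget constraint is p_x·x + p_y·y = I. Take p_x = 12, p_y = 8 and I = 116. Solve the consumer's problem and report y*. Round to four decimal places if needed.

y* = 4.7905

From the CES first-order condition, 5·(y/x)^(4) = p_x/p_y.
Hence y/x = ((1/5)·p_x/p_y)^(1/(4)), i.e. raised to the 0.25 power.
With the ratio pinned down, the budget gives x* = I/(p_x + p_y·(y/x)) and y* = (y/x)·x*.
Numerically y/x = 0.740083, so x* = 116/(12 + 8·0.740083) = 6.473 and y* = 0.740083·6.473 = 4.7905.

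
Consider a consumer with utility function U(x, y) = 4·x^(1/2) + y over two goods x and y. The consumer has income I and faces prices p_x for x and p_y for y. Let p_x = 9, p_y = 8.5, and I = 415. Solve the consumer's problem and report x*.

Utility is quasi-linear in y; the FOC for x is 2/√x = p_x/p_y.
Solve: √x = 2·p_y/p_x, so x*(p_x,p_y) = (2·p_y/p_x)², and y* = (I − p_x·x*)/p_y.
Plugging in: x* = (2·8.5/9)² = 3.5679.

x* = 3.5679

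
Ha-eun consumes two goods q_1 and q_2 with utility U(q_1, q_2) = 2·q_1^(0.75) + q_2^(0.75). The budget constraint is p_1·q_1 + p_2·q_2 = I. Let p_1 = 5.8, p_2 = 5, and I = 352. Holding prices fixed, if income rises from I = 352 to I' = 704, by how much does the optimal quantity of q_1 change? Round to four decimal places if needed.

MU_q_1 ∝ 2·q_1^(-0.25), MU_q_2 ∝ q_2^(-0.25), so MRS = 2·(q_2/q_1)^(0.25) = p_1/p_2.
Solve for the ratio: q_2/q_1 = [(1/2)·p_1/p_2]^(4).
Substitute q_2 = (q_2/q_1)·q_1 into the budget: q_1* = I/(p_1 + p_2·(q_2/q_1)).
Numerically q_2/q_1 = 0.113165, so q_1* = 352/(5.8 + 5·0.113165) = 55.2953.
At I' = 704: q_1* = 110.5905. Change: 110.5905 − 55.2953 = 55.2953.

Δq_1* = 55.2953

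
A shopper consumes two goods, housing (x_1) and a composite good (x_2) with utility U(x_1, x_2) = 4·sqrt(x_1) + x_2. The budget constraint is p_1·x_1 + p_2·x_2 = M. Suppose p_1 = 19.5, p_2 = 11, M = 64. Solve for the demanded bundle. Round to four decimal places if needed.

MU_x_1 = 2/√x_1, MU_x_2 = 1. Tangency: 2/√x_1 = p_1/p_2.
Solve: √x_1 = 2·p_2/p_1, so x_1*(p_1,p_2) = (2·p_2/p_1)², and x_2* = (M − p_1·x_1*)/p_2.
Plugging in: x_1* = (2·11/19.5)² = 1.2728, x_2* = 3.5618.

x_1* = 1.2728, x_2* = 3.5618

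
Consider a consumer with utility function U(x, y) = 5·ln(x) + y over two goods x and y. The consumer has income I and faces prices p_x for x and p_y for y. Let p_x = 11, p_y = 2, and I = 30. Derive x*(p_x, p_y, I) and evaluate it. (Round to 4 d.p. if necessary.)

x* = 0.9091

Set MRS = p_x/p_y: (5/x)/1 = p_x/p_y.
So x*(p_x,p_y) = 5·p_y/p_x, independent of income; and y* = (I − 5·p_y)/p_y.
At the given prices: x* = 5·2/11 = 0.9091.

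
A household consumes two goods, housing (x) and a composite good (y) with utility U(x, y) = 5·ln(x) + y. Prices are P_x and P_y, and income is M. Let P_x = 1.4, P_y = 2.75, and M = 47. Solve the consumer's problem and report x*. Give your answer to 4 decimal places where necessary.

x* = 9.8214

Set MRS = P_x/P_y: (5/x)/1 = P_x/P_y.
So x*(P_x,P_y) = 5·P_y/P_x, independent of income; and y* = (M − 5·P_y)/P_y.
At the given prices: x* = 5·2.75/1.4 = 9.8214.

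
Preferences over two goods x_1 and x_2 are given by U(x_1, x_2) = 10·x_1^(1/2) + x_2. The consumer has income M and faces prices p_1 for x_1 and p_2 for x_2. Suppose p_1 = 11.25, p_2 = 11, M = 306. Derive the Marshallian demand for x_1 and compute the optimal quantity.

x_1* = 23.9012

Thus x_1* = (5·p_2/p_1)² — independent of M — with the rest of income spent on x_2.
Plugging in: x_1* = (5·11/11.25)² = 23.9012.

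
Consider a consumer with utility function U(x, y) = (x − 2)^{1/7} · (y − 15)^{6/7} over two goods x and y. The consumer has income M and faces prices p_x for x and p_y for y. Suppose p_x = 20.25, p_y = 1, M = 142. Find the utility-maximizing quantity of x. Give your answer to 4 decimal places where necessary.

After buying the subsistence bundle (2, 15), a share 1/7 of the remaining income goes to x: x* = 2 + 1/7·(M − 2p_x − 15p_y)/p_x.
Discretionary income = 142 − 2·20.25 − 15·1 = 86.5; x* = 2 + 1/7·86.5/20.25 = 2.6102.

x* = 2.6102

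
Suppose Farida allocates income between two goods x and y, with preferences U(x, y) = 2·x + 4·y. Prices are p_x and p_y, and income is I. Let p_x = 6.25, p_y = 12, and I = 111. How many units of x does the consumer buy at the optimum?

x* = 0

Linear utility — the consumer picks whichever good has higher MU/price: 2/6.25 = 0.32 vs 4/12 = 0.3333.
y gives more utility per dollar, so spend all income on y: y* = I/p_y, x* = 0.
Numerically: x* = 0, y* = 9.25.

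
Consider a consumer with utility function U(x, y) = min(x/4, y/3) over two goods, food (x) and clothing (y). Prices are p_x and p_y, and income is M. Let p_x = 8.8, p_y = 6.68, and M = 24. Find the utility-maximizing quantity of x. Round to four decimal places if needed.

With perfect complements, no substitution: consume in ratio x:y = 4:3.
Budget: p_x·x + p_y·(3/4)·x = M, so (4·p_x + 3·p_y)·x = 4·M.
Demand: x*(p_x,p_y,M) = 4·M/(4·p_x + 3·p_y), y* = 3·M/(4·p_x + 3·p_y).
Here 4·8.8 + 3·6.68 = 55.24, giving x* = 1.7379.

x* = 1.7379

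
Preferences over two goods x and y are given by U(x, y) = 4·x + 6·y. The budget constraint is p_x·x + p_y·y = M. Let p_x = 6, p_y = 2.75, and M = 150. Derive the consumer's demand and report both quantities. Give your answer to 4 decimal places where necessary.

y gives more utility per dollar, so spend all income on y: y* = M/p_y, x* = 0.
Numerically: x* = 0, y* = 54.5455.

x* = 0, y* = 54.5455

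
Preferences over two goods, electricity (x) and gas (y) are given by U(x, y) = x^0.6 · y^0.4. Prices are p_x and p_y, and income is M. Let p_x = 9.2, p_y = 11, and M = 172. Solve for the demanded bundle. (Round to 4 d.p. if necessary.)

x* = 11.2174, y* = 6.2545

Tangency: MRS = (3/2)·y/x = p_x/p_y.
Rearranging, p_y·y = (2/3)·p_x·x. Substituting into the budget gives p_x·x·(1 + (2/3)) = M.
Demand: x*(p_x,p_y,M) = 0.6·M/p_x and y* = 0.4·M/p_y.
At p_x=9.2, p_y=11, M=172: x* = 0.6·172/9.2 = 11.2174, y* = 6.2545.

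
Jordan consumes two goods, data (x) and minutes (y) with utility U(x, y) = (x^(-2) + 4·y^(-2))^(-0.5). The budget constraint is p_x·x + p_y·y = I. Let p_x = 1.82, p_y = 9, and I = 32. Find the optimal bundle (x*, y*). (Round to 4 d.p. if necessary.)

x* = 3.1355, y* = 2.9215

MRS = MU_x/MU_y = (1/4)·(y/x)^(3). Set equal to p_x/p_y.
Solve for the ratio: y/x = [4·p_x/p_y]^(1/3).
Substitute y = (y/x)·x into the budget: x* = I/(p_x + p_y·(y/x)).
Numerically y/x = 0.931743, so x* = 32/(1.82 + 9·0.931743) = 3.1355 and y* = 0.931743·3.1355 = 2.9215.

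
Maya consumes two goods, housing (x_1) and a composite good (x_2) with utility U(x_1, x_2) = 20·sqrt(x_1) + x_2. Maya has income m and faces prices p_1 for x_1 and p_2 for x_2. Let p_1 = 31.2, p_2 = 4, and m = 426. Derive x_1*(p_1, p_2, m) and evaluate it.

Utility is quasi-linear in x_2; the FOC for x_1 is 10/√x_1 = p_1/p_2.
Thus x_1* = (10·p_2/p_1)² — independent of m — with the rest of income spent on x_2.
Plugging in: x_1* = (10·4/31.2)² = 1.6437.

x_1* = 1.6437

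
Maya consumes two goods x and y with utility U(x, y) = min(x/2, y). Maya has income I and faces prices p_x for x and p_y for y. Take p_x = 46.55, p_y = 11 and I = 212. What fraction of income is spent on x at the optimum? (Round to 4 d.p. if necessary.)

share on x = 0.8943

With perfect complements, no substitution: consume in ratio x:y = 2:1.
Budget: p_x·x + p_y·(1/2)·x = I, so (2·p_x + p_y)·x = 2·I.
Demand: x*(p_x,p_y,I) = 2·I/(2·p_x + p_y), y* = I/(2·p_x + p_y).
Here 2·46.55 + 11 = 104.1, giving x* = 4.073 and y* = 2.0365.
Expenditure on x: 46.55·4.073 = 189.5985; share = 0.8943.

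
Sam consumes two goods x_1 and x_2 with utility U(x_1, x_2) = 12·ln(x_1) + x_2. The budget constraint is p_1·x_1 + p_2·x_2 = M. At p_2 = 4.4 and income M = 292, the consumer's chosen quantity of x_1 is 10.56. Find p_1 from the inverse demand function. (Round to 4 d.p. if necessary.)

Set MRS = p_1/p_2: (12/x_1)/1 = p_1/p_2.
So x_1*(p_1,p_2) = 12·p_2/p_1, independent of income; and x_2* = (M − 12·p_2)/p_2.
Set x_1* = 10.56 in the demand function and solve for p_1: p_1 = 5.

p_1 = 5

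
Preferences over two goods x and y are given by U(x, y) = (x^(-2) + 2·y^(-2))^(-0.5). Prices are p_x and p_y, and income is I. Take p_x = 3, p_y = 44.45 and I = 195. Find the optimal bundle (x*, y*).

MRS = MU_x/MU_y = (1/2)·(y/x)^(3). Set equal to p_x/p_y.
Solve for the ratio: y/x = [2·p_x/p_y]^(1/3).
With the ratio pinned down, the budget gives x* = I/(p_x + p_y·(y/x)) and y* = (y/x)·x*.
Numerically y/x = 0.512971, so x* = 195/(3 + 44.45·0.512971) = 7.5577 and y* = 0.512971·7.5577 = 3.8769.

x* = 7.5577, y* = 3.8769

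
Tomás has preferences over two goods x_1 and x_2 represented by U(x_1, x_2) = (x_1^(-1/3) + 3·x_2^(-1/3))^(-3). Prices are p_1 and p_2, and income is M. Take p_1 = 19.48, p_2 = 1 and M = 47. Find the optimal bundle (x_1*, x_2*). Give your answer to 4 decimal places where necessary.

x_1* = 1.1572, x_2* = 24.4584

MRS = MU_x_1/MU_x_2 = (1/3)·(x_2/x_1)^(4/3). Set equal to p_1/p_2.
Solve for the ratio: x_2/x_1 = [3·p_1/p_2]^(0.75).
With the ratio pinned down, the budget gives x_1* = M/(p_1 + p_2·(x_2/x_1)) and x_2* = (x_2/x_1)·x_1*.
Numerically x_2/x_1 = 21.13648, so x_1* = 47/(19.48 + 1·21.13648) = 1.1572 and x_2* = 21.13648·1.1572 = 24.4584.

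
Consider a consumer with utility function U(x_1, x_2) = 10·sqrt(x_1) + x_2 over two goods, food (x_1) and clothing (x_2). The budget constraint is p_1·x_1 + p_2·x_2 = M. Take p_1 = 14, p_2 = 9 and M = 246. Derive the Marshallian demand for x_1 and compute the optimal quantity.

Utility is quasi-linear in x_2; the FOC for x_1 is 5/√x_1 = p_1/p_2.
Solve: √x_1 = 5·p_2/p_1, so x_1*(p_1,p_2) = (5·p_2/p_1)², and x_2* = (M − p_1·x_1*)/p_2.
Plugging in: x_1* = (5·9/14)² = 10.3316.

x_1* = 10.3316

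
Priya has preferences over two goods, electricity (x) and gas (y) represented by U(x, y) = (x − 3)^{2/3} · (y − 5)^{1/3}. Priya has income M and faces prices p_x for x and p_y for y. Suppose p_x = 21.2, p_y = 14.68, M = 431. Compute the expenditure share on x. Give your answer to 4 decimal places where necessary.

share on x = 0.6023

MRS = 2·(y−5)/(x−3). Tangency with p_x/p_y gives y−5 = (1/2)·(p_x/p_y)·(x−3).
After buying the subsistence bundle (3, 5), a share 2/3 of the remaining income goes to x: x* = 3 + 2/3·(M − 3p_x − 5p_y)/p_x.
Discretionary income = 431 − 3·21.2 − 5·14.68 = 294; x* = 3 + 2/3·294/21.2 = 12.2453; y* = 5 + 1/3·294/14.68 = 11.6757.
Expenditure on x: 21.2·12.2453 = 259.6; share = 0.6023.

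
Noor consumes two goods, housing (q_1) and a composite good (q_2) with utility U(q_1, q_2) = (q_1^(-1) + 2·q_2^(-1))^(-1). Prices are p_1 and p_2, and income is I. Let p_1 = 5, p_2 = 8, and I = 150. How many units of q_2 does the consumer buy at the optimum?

q_2* = 12.0268

MU_q_1 ∝ q_1^(-2), MU_q_2 ∝ 2·q_2^(-2), so MRS = (1/2)·(q_2/q_1)^(2) = p_1/p_2.
Solve for the ratio: q_2/q_1 = [2·p_1/p_2]^(0.5).
With the ratio pinned down, the budget gives q_1* = I/(p_1 + p_2·(q_2/q_1)) and q_2* = (q_2/q_1)·q_1*.
Numerically q_2/q_1 = 1.118034, so q_1* = 150/(5 + 8·1.118034) = 10.7571 and q_2* = 1.118034·10.7571 = 12.0268.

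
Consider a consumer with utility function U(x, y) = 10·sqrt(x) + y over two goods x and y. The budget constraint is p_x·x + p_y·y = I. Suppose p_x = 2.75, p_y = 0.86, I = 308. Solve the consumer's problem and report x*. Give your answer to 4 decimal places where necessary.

MU_x = 5/√x, MU_y = 1. Tangency: 5/√x = p_x/p_y.
Solve: √x = 5·p_y/p_x, so x*(p_x,p_y) = (5·p_y/p_x)², and y* = (I − p_x·x*)/p_y.
Plugging in: x* = (5·0.86/2.75)² = 2.445.

x* = 2.445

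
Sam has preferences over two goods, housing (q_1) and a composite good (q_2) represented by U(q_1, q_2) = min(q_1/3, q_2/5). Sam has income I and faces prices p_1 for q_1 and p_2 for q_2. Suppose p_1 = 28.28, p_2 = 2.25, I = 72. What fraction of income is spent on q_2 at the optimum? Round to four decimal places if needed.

With perfect complements, no substitution: consume in ratio q_1:q_2 = 3:5.
Budget: p_1·q_1 + p_2·(5/3)·q_1 = I, so (3·p_1 + 5·p_2)·q_1 = 3·I.
Demand: q_1*(p_1,p_2,I) = 3·I/(3·p_1 + 5·p_2), q_2* = 5·I/(3·p_1 + 5·p_2).
Here 3·28.28 + 5·2.25 = 96.09, giving q_1* = 2.2479 and q_2* = 3.7465.
Expenditure on q_2: 2.25·3.7465 = 8.4296; share = 0.1171.

share on q_2 = 0.1171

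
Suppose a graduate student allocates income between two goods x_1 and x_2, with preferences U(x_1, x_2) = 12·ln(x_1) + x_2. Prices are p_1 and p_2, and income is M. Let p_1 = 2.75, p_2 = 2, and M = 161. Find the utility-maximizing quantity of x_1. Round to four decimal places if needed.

x_1* = 8.7273

MU_x_1 = 12/x_1, MU_x_2 = 1. Tangency: 12/x_1 = p_1/p_2.
So x_1*(p_1,p_2) = 12·p_2/p_1, independent of income; and x_2* = (M − 12·p_2)/p_2.
At the given prices: x_1* = 12·2/2.75 = 8.7273.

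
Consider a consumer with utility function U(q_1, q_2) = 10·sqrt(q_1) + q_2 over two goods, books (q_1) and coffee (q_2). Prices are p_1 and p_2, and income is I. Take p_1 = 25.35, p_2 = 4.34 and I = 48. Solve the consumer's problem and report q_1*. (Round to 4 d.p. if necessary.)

q_1* = 0.7328

Set MRS = p_1/p_2: 5·q_1^(−1/2) = p_1/p_2.
Thus q_1* = (5·p_2/p_1)² — independent of I — with the rest of income spent on q_2.
Plugging in: q_1* = (5·4.34/25.35)² = 0.7328.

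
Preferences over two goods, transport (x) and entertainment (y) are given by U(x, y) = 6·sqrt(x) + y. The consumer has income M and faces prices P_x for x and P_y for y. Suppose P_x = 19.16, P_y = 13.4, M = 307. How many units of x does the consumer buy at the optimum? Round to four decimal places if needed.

Set MRS = P_x/P_y: 3·x^(−1/2) = P_x/P_y.
Solve: √x = 3·P_y/P_x, so x*(P_x,P_y) = (3·P_y/P_x)², and y* = (M − P_x·x*)/P_y.
Plugging in: x* = (3·13.4/19.16)² = 4.4021.

x* = 4.4021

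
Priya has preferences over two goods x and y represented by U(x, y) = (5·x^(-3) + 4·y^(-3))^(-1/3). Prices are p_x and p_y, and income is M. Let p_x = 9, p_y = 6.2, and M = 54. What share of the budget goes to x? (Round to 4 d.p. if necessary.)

share on x = 0.583

MRS = MU_x/MU_y = (5/4)·(y/x)^(4). Set equal to p_x/p_y.
Hence y/x = ((4/5)·p_x/p_y)^(1/(4)), i.e. raised to the 0.25 power.
With the ratio pinned down, the budget gives x* = M/(p_x + p_y·(y/x)) and y* = (y/x)·x*.
Numerically y/x = 1.03809, so x* = 54/(9 + 6.2·1.03809) = 3.4983 and y* = 1.03809·3.4983 = 3.6315.
Expenditure on x: 9·3.4983 = 31.4845; share = 0.583.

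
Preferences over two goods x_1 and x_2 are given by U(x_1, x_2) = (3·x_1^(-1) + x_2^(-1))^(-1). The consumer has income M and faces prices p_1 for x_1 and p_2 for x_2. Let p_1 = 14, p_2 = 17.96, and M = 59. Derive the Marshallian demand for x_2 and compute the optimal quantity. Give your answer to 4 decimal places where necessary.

With the ratio pinned down, the budget gives x_1* = M/(p_1 + p_2·(x_2/x_1)) and x_2* = (x_2/x_1)·x_1*.
Numerically x_2/x_1 = 0.509742, so x_1* = 59/(14 + 17.96·0.509742) = 2.548 and x_2* = 0.509742·2.548 = 1.2988.

x_2* = 1.2988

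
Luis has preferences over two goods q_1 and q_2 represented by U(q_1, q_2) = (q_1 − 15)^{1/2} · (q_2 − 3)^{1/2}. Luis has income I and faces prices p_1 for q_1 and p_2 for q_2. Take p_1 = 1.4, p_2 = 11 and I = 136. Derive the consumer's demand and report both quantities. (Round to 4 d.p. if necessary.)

q_1* = 44.2857, q_2* = 6.7273

This is Cobb-Douglas in (q_1−15, q_2−3): tangency gives 0.5·p_2·(q_2−3) = 0.5·p_1·(q_1−15).
After buying the subsistence bundle (15, 3), a share 0.5 of the remaining income goes to q_1: q_1* = 15 + 0.5·(I − 15p_1 − 3p_2)/p_1.
Discretionary income = 136 − 15·1.4 − 3·11 = 82; q_1* = 15 + 0.5·82/1.4 = 44.2857; q_2* = 3 + 0.5·82/11 = 6.7273.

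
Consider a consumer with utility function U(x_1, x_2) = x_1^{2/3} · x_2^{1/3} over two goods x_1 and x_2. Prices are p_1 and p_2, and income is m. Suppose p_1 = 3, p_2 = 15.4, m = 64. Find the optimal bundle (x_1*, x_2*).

x_1* = 14.2222, x_2* = 1.3853

Tangency: MRS = 2·x_2/x_1 = p_1/p_2.
Rearranging, p_2·x_2 = (1/2)·p_1·x_1. Substituting into the budget gives p_1·x_1·(1 + (1/2)) = m.
Demand: x_1*(p_1,p_2,m) = 2/3·m/p_1 and x_2* = 1/3·m/p_2.
At p_1=3, p_2=15.4, m=64: x_1* = 2/3·64/3 = 14.2222, x_2* = 1.3853.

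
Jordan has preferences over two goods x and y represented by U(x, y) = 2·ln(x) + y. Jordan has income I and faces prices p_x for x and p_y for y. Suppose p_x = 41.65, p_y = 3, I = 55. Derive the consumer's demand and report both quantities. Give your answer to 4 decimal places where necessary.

Set MRS = p_x/p_y: (2/x)/1 = p_x/p_y.
So x*(p_x,p_y) = 2·p_y/p_x, independent of income; and y* = (I − 2·p_y)/p_y.
At the given prices: x* = 2·3/41.65 = 0.1441, and y* = 16.3333.

x* = 0.1441, y* = 16.3333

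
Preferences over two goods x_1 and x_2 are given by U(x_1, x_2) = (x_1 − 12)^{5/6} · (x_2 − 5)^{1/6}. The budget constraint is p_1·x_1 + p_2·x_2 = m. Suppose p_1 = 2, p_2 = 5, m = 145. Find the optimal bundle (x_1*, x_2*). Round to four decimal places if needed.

x_1* = 52, x_2* = 8.2

Let x_1' = x_1−12, x_2' = x_2−5. MRS = 5·x_2'/x_1' = p_1/p_2.
Substituting into the budget: x_1* = 12 + 5/6·(m − 12·p_1 − 5·p_2)/p_1, and x_2* = 5 + 1/6·(…)/p_2.
Discretionary income = 145 − 12·2 − 5·5 = 96; x_1* = 12 + 5/6·96/2 = 52; x_2* = 5 + 1/6·96/5 = 8.2.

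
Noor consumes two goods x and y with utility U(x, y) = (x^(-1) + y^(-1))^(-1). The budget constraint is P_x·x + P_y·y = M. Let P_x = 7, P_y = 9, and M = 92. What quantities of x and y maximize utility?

x* = 6.1591, y* = 5.4318

With the ratio pinned down, the budget gives x* = M/(P_x + P_y·(y/x)) and y* = (y/x)·x*.
Numerically y/x = 0.881917, so x* = 92/(7 + 9·0.881917) = 6.1591 and y* = 0.881917·6.1591 = 5.4318.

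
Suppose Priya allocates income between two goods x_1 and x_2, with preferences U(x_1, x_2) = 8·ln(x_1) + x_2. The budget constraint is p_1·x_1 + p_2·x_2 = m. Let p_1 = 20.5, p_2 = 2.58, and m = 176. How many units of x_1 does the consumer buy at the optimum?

x_1* = 1.0068

At the given prices: x_1* = 8·2.58/20.5 = 1.0068.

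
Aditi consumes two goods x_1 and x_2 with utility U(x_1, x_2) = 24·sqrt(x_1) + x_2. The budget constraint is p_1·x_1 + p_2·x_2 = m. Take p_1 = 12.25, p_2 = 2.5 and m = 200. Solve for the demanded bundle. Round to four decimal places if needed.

Set MRS = p_1/p_2: 12·x_1^(−1/2) = p_1/p_2.
Solve: √x_1 = 12·p_2/p_1, so x_1*(p_1,p_2) = (12·p_2/p_1)², and x_2* = (m − p_1·x_1*)/p_2.
Plugging in: x_1* = (12·2.5/12.25)² = 5.9975, x_2* = 50.6122.

x_1* = 5.9975, x_2* = 50.6122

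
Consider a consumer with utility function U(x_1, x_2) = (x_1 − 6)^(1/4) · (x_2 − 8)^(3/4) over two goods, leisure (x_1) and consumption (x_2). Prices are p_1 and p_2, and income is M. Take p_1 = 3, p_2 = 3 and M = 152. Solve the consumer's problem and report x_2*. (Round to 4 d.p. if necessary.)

Discretionary income = 152 − 6·3 − 8·3 = 110; x_2* = 8 + 0.75·110/3 = 35.5.

x_2* = 35.5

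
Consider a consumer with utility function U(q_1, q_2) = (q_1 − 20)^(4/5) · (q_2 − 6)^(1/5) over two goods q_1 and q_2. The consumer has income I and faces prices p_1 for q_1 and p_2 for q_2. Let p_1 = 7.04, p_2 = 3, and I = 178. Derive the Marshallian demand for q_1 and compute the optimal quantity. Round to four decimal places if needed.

This is Cobb-Douglas in (q_1−20, q_2−6): tangency gives 0.8·p_2·(q_2−6) = 0.2·p_1·(q_1−20).
Substituting into the budget: q_1* = 20 + 0.8·(I − 20·p_1 − 6·p_2)/p_1, and q_2* = 6 + 0.2·(…)/p_2.
Discretionary income = 178 − 20·7.04 − 6·3 = 19.2; q_1* = 20 + 0.8·19.2/7.04 = 22.1818.

q_1* = 22.1818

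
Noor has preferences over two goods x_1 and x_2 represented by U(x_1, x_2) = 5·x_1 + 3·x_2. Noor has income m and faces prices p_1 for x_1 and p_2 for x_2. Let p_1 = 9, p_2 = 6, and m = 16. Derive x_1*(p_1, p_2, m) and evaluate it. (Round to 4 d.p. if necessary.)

x_1 gives more utility per dollar, so spend all income on x_1: x_1* = m/p_1, x_2* = 0.
Numerically: x_1* = 1.7778, x_2* = 0.

x_1* = 1.7778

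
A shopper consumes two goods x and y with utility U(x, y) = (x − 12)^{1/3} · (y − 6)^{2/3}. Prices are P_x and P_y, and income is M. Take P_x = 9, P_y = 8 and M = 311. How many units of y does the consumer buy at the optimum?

Let x' = x−12, y' = y−6. MRS = (1/2)·y'/x' = P_x/P_y.
After buying the subsistence bundle (12, 6), a share 1/3 of the remaining income goes to x: x* = 12 + 1/3·(M − 12P_x − 6P_y)/P_x.
Discretionary income = 311 − 12·9 − 6·8 = 155; y* = 6 + 2/3·155/8 = 18.9167.

y* = 18.9167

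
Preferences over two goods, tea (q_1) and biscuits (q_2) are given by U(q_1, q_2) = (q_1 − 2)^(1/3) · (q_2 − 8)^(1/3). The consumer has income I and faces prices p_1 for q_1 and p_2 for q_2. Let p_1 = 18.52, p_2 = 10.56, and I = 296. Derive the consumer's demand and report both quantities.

This is Cobb-Douglas in (q_1−2, q_2−8): tangency gives 1/3·p_2·(q_2−8) = 1/3·p_1·(q_1−2).
Substituting into the budget: q_1* = 2 + 0.5·(I − 2·p_1 − 8·p_2)/p_1, and q_2* = 8 + 0.5·(…)/p_2.
Discretionary income = 296 − 2·18.52 − 8·10.56 = 174.48; q_1* = 2 + 0.5·174.48/18.52 = 6.7106; q_2* = 8 + 0.5·174.48/10.56 = 16.2614.

q_1* = 6.7106, q_2* = 16.2614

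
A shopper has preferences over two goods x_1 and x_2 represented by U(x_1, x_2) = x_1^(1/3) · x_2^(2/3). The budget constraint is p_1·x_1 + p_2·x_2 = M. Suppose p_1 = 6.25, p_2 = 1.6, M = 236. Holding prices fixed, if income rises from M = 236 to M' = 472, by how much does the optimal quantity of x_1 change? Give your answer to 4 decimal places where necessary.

Δx_1* = 12.5867

MU_x_1/MU_x_2 = (1/3·x_2)/(2/3·x_1); tangency sets this equal to p_1/p_2.
Rearranging, p_2·x_2 = 2·p_1·x_1. Substituting into the budget gives p_1·x_1·(1 + 2) = M.
Demand: x_1*(p_1,p_2,M) = 1/3·M/p_1 and x_2* = 2/3·M/p_2.
At p_1=6.25, p_2=1.6, M=236: x_1* = 1/3·236/6.25 = 12.5867.
At M' = 472: x_1* = 25.1733. Change: 25.1733 − 12.5867 = 12.5867.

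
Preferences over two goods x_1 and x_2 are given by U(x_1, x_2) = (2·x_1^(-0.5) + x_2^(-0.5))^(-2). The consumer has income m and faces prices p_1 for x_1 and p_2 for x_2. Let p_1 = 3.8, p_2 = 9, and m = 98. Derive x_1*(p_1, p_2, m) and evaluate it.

x_1* = 14.0182

From the CES first-order condition, 2·(x_2/x_1)^(1.5) = p_1/p_2.
Solve for the ratio: x_2/x_1 = [(1/2)·p_1/p_2]^(2/3).
Substitute x_2 = (x_2/x_1)·x_1 into the budget: x_1* = m/(p_1 + p_2·(x_2/x_1)).
Numerically x_2/x_1 = 0.354547, so x_1* = 98/(3.8 + 9·0.354547) = 14.0182.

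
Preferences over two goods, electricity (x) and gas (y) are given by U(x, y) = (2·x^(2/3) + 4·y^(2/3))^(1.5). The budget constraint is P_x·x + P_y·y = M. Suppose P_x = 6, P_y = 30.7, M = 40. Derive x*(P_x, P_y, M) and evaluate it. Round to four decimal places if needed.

MRS = MU_x/MU_y = (1/2)·(y/x)^(1/3). Set equal to P_x/P_y.
Solve for the ratio: y/x = [2·P_x/P_y]^(3).
Substitute y = (y/x)·x into the budget: x* = M/(P_x + P_y·(y/x)).
Numerically y/x = 0.059721, so x* = 40/(6 + 30.7·0.059721) = 5.1063.

x* = 5.1063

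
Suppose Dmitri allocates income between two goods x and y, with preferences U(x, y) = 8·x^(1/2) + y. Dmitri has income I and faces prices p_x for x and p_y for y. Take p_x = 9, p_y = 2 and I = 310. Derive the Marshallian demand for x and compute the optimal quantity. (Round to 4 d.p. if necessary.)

Set MRS = p_x/p_y: 4·x^(−1/2) = p_x/p_y.
Solve: √x = 4·p_y/p_x, so x*(p_x,p_y) = (4·p_y/p_x)², and y* = (I − p_x·x*)/p_y.
Plugging in: x* = (4·2/9)² = 0.7901.

x* = 0.7901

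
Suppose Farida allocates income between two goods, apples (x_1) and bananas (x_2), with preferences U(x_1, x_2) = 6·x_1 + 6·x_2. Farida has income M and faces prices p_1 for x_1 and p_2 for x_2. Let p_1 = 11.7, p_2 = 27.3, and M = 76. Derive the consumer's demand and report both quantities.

Perfect substitutes: compare marginal utility per dollar. 6/p_1 vs 6/p_2 → 0.5128 vs 0.2198.
x_1 gives more utility per dollar, so spend all income on x_1: x_1* = M/p_1, x_2* = 0.
Numerically: x_1* = 6.4957, x_2* = 0.

x_1* = 6.4957, x_2* = 0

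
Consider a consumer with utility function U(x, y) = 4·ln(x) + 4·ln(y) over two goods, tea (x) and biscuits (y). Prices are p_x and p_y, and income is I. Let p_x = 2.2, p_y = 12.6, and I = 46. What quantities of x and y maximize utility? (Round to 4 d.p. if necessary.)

x* = 10.4545, y* = 1.8254

The MRS is y/x. Set MRS = p_x/p_y.
So 4·p_y·y = 4·p_x·x; combined with the budget, a share 0.5 of income goes to x.
Demand: x*(p_x,p_y,I) = 0.5·I/p_x and y* = 0.5·I/p_y.
At p_x=2.2, p_y=12.6, I=46: x* = 0.5·46/2.2 = 10.4545, y* = 1.8254.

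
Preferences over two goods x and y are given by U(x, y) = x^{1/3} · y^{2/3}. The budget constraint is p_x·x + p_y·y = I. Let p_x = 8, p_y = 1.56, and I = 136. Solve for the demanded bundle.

x* = 5.6667, y* = 58.1197

MU_x/MU_y = (1/3·y)/(2/3·x); tangency sets this equal to p_x/p_y.
So 1/3·p_y·y = 2/3·p_x·x; combined with the budget, a share 1/3 of income goes to x.
Demand: x*(p_x,p_y,I) = 1/3·I/p_x and y* = 2/3·I/p_y.
At p_x=8, p_y=1.56, I=136: x* = 1/3·136/8 = 5.6667, y* = 58.1197.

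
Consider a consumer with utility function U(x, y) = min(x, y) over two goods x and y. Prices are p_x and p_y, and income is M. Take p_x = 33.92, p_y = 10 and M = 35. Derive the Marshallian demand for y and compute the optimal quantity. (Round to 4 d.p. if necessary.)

Leontief preferences: the optimum is at the kink where x/1 = y/1, i.e. y = x.
Budget: p_x·x + p_y·x = M, so (p_x + p_y)·x = M.
Demand: x*(p_x,p_y,M) = M/(p_x + p_y), y* = M/(p_x + p_y).
Here 33.92 + 10 = 43.92, giving y* = 0.7969.

y* = 0.7969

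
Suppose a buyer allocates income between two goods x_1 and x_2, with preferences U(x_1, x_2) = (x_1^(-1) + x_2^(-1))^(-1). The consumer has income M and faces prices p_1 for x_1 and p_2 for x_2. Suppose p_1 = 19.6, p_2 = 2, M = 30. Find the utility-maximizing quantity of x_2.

x_2* = 3.6315

From the CES first-order condition, (x_2/x_1)^(2) = p_1/p_2.
Hence x_2/x_1 = (p_1/p_2)^(1/(2)), i.e. raised to the 0.5 power.
Substitute x_2 = (x_2/x_1)·x_1 into the budget: x_1* = M/(p_1 + p_2·(x_2/x_1)).
Numerically x_2/x_1 = 3.130495, so x_1* = 30/(19.6 + 2·3.130495) = 1.16 and x_2* = 3.130495·1.16 = 3.6315.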